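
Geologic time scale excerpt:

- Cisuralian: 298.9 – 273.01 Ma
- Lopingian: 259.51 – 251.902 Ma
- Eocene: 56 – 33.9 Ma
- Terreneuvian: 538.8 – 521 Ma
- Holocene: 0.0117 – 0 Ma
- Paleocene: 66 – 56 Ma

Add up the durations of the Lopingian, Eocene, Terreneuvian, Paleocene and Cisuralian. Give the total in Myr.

83.398 million years

Duration is start − end for each: (259.51 − 251.902) + (56 − 33.9) + (538.8 − 521) + (66 − 56) + (298.9 − 273.01).
That is 7.608 + 22.1 + 17.8 + 10 + 25.89, which totals 83.398 million years.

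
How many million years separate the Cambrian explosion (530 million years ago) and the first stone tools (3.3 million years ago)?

530 − 3.3 = 526.7 million years.

526.7 million years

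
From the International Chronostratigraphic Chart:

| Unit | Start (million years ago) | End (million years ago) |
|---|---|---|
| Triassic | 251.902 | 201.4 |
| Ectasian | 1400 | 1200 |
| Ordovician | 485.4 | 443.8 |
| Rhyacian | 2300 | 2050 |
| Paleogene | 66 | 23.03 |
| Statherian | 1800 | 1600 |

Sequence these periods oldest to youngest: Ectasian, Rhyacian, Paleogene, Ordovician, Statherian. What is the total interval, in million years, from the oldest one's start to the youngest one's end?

Rhyacian, Statherian, Ectasian, Ordovician, Paleogene; total span 2276.97 Myr

From the excerpt: Ectasian 1400–1200; Rhyacian 2300–2050; Paleogene 66–23.03; Ordovician 485.4–443.8; Statherian 1800–1600 (Ma).
Larger Ma is earlier, so the oldest is Rhyacian and the youngest is Paleogene; oldest to youngest: Rhyacian, Statherian, Ectasian, Ordovician, Paleogene.
Oldest start 2300 minus youngest end 23.03 gives 2276.97 Myr overall.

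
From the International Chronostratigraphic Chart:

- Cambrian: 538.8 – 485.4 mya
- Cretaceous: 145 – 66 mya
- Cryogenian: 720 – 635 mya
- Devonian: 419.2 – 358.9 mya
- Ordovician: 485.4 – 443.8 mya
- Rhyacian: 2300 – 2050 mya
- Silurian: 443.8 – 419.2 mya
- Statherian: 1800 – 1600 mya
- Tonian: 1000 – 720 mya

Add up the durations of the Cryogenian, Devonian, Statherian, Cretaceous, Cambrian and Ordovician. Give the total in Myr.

Each duration: Cryogenian = 85; Devonian = 60.3; Statherian = 200; Cretaceous = 79; Cambrian = 53.4; Ordovician = 41.6.
Sum: 85 + 60.3 + 200 + 79 + 53.4 + 41.6 = 519.3 Myr.

519.3 million years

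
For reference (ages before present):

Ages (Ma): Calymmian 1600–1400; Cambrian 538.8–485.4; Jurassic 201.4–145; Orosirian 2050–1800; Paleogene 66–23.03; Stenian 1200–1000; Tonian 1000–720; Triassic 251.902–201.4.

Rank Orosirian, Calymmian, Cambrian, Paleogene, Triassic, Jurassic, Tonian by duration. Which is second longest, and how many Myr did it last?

Durations: Orosirian 250; Calymmian 200; Cambrian 53.4; Paleogene 42.97; Triassic 50.502; Jurassic 56.4; Tonian 280 Myr.
Sorted longest-first: Tonian (280), Orosirian (250), Calymmian (200), Jurassic (56.4), Cambrian (53.4), Triassic (50.502), Paleogene (42.97).
The second longest is Orosirian at 250 Myr.

Orosirian, 250 million years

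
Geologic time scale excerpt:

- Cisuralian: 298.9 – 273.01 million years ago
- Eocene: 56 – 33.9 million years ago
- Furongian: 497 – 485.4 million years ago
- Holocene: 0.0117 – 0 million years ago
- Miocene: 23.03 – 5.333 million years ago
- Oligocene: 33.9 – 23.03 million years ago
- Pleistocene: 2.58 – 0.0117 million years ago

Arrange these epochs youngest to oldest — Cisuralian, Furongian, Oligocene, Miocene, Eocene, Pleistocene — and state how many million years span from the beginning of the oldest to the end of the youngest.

Pleistocene → Miocene → Oligocene → Eocene → Cisuralian → Furongian; total span 496.9883 Myr

Start ages (Ma): Furongian 497, Cisuralian 298.9, Eocene 56, Oligocene 33.9, Miocene 23.03, Pleistocene 2.58.
Ordered youngest to oldest: Pleistocene, Miocene, Oligocene, Eocene, Cisuralian, Furongian.
Span = 497 − 0.0117 = 496.9883 Myr.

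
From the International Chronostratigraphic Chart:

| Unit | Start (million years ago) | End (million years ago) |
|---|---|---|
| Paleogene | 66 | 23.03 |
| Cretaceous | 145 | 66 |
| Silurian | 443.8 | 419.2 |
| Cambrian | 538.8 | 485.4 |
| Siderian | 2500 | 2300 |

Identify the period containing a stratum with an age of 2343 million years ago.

Siderian

2343 Ma lies between 2500 and 2300 Ma, so it falls in the Siderian.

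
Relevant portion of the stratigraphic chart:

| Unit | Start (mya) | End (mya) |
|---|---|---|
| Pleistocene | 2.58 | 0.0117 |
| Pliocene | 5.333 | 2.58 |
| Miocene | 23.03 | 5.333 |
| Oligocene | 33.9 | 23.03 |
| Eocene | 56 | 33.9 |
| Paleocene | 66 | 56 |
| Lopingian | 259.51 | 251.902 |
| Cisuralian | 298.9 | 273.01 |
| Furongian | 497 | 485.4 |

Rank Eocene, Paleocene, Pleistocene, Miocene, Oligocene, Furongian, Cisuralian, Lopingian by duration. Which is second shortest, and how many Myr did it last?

Durations: Eocene 22.1; Paleocene 10; Pleistocene 2.5683; Miocene 17.697; Oligocene 10.87; Furongian 11.6; Cisuralian 25.89; Lopingian 7.608 Myr.
Sorted shortest-first: Pleistocene (2.5683), Lopingian (7.608), Paleocene (10), Oligocene (10.87), Furongian (11.6), Miocene (17.697), Eocene (22.1), Cisuralian (25.89).
The second shortest is Lopingian at 7.608 Myr.

Lopingian, 7.608 million years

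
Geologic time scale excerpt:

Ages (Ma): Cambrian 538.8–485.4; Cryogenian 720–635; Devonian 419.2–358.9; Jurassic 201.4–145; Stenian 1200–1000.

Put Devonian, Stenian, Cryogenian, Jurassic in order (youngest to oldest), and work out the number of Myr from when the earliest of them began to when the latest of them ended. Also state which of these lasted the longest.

Jurassic, Devonian, Cryogenian, Stenian; total span 1055 Myr; longest is Stenian

Start ages (Ma): Stenian 1200, Cryogenian 720, Devonian 419.2, Jurassic 201.4.
Ordered youngest to oldest: Jurassic, Devonian, Cryogenian, Stenian.
Span = 1200 − 145 = 1055 Myr.
Durations: Jurassic 56.4, Cryogenian 85, Stenian 200, Devonian 60.3 → longest is Stenian (200 Myr).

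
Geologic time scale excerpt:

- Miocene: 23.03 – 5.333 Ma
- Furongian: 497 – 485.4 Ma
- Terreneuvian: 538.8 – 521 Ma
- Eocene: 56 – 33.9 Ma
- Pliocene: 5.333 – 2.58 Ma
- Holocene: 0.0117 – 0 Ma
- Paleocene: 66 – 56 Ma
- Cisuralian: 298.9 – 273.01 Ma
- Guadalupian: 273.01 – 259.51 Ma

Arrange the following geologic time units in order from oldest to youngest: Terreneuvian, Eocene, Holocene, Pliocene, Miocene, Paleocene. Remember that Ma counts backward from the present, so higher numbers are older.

Terreneuvian, then Paleocene, then Eocene, then Miocene, then Pliocene, then Holocene

Read off each span (Ma): Terreneuvian 538.8–521; Eocene 56–33.9; Holocene 0.0117–0; Pliocene 5.333–2.58; Miocene 23.03–5.333; Paleocene 66–56.
Larger Ma is older, so oldest→youngest is Terreneuvian, Paleocene, Eocene, Miocene, Pliocene, Holocene.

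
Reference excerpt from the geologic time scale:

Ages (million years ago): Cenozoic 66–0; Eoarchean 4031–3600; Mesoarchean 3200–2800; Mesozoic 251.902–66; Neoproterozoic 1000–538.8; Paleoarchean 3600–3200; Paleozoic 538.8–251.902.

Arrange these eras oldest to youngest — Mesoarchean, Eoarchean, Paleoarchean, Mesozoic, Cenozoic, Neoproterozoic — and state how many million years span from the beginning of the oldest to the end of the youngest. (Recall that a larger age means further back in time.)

Eoarchean → Paleoarchean → Mesoarchean → Neoproterozoic → Mesozoic → Cenozoic; total span 4031 Myr

From the excerpt: Mesoarchean 3200–2800; Eoarchean 4031–3600; Paleoarchean 3600–3200; Mesozoic 251.902–66; Cenozoic 66–0; Neoproterozoic 1000–538.8 (Ma).
Larger Ma is earlier, so the oldest is Eoarchean and the youngest is Cenozoic; oldest to youngest: Eoarchean, Paleoarchean, Mesoarchean, Neoproterozoic, Mesozoic, Cenozoic.
Oldest start 4031 minus youngest end 0 gives 4031 Myr overall.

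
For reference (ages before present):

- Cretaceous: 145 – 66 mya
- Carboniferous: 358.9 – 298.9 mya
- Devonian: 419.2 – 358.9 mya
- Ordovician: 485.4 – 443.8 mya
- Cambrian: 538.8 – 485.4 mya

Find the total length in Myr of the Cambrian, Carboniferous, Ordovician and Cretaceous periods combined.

234 million years

Each duration: Cambrian = 53.4; Carboniferous = 60; Ordovician = 41.6; Cretaceous = 79.
Sum: 53.4 + 60 + 41.6 + 79 = 234 Myr.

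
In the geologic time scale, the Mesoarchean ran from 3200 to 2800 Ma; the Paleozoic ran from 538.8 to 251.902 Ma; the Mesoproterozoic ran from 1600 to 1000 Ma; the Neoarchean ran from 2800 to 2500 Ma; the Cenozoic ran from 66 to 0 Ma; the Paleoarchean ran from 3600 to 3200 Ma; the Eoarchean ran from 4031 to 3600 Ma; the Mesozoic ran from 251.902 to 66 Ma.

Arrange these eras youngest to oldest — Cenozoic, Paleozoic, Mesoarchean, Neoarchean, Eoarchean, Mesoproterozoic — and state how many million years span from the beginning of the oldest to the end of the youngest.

Start ages (Ma): Eoarchean 4031, Mesoarchean 3200, Neoarchean 2800, Mesoproterozoic 1600, Paleozoic 538.8, Cenozoic 66.
Ordered youngest to oldest: Cenozoic, Paleozoic, Mesoproterozoic, Neoarchean, Mesoarchean, Eoarchean.
Span = 4031 − 0 = 4031 Myr.

Cenozoic → Paleozoic → Mesoproterozoic → Neoarchean → Mesoarchean → Eoarchean; total span 4031 Myr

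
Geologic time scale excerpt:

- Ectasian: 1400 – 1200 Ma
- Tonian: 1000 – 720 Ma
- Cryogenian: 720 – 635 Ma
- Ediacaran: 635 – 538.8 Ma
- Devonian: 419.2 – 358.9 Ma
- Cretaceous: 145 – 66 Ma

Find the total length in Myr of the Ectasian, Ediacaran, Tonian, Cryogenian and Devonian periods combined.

Each duration: Ectasian = 200; Ediacaran = 96.2; Tonian = 280; Cryogenian = 85; Devonian = 60.3.
Sum: 200 + 96.2 + 280 + 85 + 60.3 = 721.5 Myr.

721.5 million years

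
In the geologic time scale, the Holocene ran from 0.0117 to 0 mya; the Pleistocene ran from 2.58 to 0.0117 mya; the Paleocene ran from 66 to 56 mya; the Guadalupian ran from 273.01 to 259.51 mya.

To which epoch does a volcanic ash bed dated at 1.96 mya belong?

1.96 Ma lies between 2.58 and 0.0117 Ma, so it falls in the Pleistocene.

Pleistocene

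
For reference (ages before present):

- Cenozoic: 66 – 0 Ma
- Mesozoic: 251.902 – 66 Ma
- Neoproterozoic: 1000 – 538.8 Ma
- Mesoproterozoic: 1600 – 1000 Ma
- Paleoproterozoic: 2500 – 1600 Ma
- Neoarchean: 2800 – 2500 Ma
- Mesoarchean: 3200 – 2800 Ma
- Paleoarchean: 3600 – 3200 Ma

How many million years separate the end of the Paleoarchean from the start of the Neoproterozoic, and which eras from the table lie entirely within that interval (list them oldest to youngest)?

The Paleoarchean closes at 3200 Ma and the Neoproterozoic opens at 1000 Ma, so the interval is 3200 − 1000 = 2200 Myr.
An era fits inside if it starts at or after 3200 Ma and ends at or before 1000 Ma; oldest first that gives Mesoarchean, Neoarchean, Paleoproterozoic, Mesoproterozoic.

2200 million years; Mesoarchean, Neoarchean, Paleoproterozoic, Mesoproterozoic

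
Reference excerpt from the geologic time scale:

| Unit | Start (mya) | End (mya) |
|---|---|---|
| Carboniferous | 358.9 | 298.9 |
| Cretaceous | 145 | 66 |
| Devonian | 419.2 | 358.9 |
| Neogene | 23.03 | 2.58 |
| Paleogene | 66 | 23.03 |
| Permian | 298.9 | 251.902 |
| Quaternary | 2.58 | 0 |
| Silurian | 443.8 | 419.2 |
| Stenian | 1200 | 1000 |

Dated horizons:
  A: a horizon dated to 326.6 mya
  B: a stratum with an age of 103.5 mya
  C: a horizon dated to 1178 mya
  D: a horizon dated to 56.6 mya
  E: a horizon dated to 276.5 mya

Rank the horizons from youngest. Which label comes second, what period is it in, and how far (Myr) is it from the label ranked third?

Sorted youngest-first by Ma: D (56.6), B (103.5), E (276.5), A (326.6), C (1178).
The second youngest is B at 103.5 Ma, which lies in 145–66 Ma: the Cretaceous.
The third youngest is E at 276.5 Ma; separation = |103.5 − 276.5| = 173 Myr.

B, in the Cretaceous; 173 million years to E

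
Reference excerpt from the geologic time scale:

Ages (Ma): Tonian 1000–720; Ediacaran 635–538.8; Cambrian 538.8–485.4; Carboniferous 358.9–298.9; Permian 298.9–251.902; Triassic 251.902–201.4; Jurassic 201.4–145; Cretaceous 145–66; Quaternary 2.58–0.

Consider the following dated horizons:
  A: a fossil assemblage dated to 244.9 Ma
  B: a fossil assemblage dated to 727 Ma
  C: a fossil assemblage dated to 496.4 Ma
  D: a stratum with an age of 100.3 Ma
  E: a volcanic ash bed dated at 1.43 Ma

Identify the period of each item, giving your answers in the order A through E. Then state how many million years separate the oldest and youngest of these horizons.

Match each age against the start–end ranges in the excerpt: A = 244.9 Ma → Triassic (251.902–201.4); B = 727 Ma → Tonian (1000–720); C = 496.4 Ma → Cambrian (538.8–485.4); D = 100.3 Ma → Cretaceous (145–66); E = 1.43 Ma → Quaternary (2.58–0).
The largest age is 727 Ma and the smallest is 1.43 Ma; their difference is 725.57 Myr.

A — Triassic; B — Tonian; C — Cambrian; D — Cretaceous; E — Quaternary; span 725.57 million years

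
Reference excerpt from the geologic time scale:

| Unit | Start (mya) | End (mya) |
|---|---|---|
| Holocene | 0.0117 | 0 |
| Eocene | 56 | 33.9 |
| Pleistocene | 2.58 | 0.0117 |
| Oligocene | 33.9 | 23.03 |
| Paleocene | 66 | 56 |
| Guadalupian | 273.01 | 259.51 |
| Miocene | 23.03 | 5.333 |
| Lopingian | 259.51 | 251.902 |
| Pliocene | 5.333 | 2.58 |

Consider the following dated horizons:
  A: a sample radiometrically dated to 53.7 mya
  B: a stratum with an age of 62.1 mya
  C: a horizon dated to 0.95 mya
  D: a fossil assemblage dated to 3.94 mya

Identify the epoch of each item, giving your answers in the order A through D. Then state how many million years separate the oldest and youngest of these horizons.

A: 53.7 Ma lies in 56–33.9 Ma, so Eocene.
B: 62.1 Ma lies in 66–56 Ma, so Paleocene.
C: 0.95 Ma lies in 2.58–0.0117 Ma, so Pleistocene.
D: 3.94 Ma lies in 5.333–2.58 Ma, so Pliocene.
Oldest = 62.1 Ma, youngest = 0.95 Ma → span 61.15 Myr.

A — Eocene; B — Paleocene; C — Pleistocene; D — Pliocene; span 61.15 million years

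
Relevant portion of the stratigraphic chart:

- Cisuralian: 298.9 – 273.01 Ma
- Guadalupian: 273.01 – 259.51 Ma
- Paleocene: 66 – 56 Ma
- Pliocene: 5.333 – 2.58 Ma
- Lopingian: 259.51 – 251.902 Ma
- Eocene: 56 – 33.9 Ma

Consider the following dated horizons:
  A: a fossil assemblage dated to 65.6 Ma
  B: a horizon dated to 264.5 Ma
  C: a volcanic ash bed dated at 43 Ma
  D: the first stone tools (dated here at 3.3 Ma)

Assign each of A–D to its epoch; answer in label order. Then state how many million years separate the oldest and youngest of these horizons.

A — Paleocene; B — Guadalupian; C — Eocene; D — Pliocene; span 261.2 million years

Match each age against the start–end ranges in the excerpt: A = 65.6 Ma → Paleocene (66–56); B = 264.5 Ma → Guadalupian (273.01–259.51); C = 43 Ma → Eocene (56–33.9); D = 3.3 Ma → Pliocene (5.333–2.58).
The largest age is 264.5 Ma and the smallest is 3.3 Ma; their difference is 261.2 Myr.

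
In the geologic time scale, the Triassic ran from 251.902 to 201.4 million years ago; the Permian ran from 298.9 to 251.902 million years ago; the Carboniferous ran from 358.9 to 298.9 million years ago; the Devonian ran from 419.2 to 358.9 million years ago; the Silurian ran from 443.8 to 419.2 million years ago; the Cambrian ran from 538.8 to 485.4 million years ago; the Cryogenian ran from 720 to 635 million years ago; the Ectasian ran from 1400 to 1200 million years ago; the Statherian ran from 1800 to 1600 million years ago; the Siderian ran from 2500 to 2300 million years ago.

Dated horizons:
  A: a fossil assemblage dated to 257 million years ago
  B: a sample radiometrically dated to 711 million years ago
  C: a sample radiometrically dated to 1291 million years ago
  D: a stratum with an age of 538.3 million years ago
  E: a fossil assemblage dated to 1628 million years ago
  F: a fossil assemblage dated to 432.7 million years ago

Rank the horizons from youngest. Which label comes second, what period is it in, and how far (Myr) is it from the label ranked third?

Sorted youngest-first by Ma: A (257), F (432.7), D (538.3), B (711), C (1291), E (1628).
The second youngest is F at 432.7 Ma, which lies in 443.8–419.2 Ma: the Silurian.
The third youngest is D at 538.3 Ma; separation = |432.7 − 538.3| = 105.6 Myr.

F, in the Silurian; 105.6 million years to D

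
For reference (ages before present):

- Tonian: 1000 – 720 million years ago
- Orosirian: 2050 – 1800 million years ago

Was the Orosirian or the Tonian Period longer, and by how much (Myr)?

Orosirian: 2050 − 1800 = 250 Myr.
Tonian: 1000 − 720 = 280 Myr.
Difference: 280 − 250 = 30 Myr, so the Tonian was longer.

Tonian, by 30 million years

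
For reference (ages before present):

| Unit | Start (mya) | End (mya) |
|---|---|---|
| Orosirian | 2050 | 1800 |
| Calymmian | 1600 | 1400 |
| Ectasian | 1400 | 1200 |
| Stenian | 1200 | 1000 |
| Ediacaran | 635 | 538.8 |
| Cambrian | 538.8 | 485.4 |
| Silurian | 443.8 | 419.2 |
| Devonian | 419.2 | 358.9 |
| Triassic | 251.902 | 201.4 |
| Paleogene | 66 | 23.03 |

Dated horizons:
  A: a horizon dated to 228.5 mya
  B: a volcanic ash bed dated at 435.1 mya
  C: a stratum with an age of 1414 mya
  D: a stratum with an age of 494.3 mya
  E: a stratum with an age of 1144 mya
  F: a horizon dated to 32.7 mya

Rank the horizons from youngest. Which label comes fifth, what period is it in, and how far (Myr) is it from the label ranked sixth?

E, in the Stenian; 270 million years to C

Sorted youngest-first by Ma: F (32.7), A (228.5), B (435.1), D (494.3), E (1144), C (1414).
The fifth youngest is E at 1144 Ma, which lies in 1200–1000 Ma: the Stenian.
The sixth youngest is C at 1414 Ma; separation = |1144 − 1414| = 270 Myr.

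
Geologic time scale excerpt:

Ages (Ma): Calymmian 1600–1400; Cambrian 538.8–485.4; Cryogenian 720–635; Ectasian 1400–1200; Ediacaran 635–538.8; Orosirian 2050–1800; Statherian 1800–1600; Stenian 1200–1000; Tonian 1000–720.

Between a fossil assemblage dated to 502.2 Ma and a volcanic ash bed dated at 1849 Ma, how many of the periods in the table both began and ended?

7

1849 Ma sits inside the Orosirian (2050–1800) and 502.2 Ma inside the Cambrian (538.8–485.4); neither of those is wholly between the two dates.
The listed periods lying completely between them are Statherian, Calymmian, Ectasian, Stenian, Tonian, Cryogenian, Ediacaran — 7 in all.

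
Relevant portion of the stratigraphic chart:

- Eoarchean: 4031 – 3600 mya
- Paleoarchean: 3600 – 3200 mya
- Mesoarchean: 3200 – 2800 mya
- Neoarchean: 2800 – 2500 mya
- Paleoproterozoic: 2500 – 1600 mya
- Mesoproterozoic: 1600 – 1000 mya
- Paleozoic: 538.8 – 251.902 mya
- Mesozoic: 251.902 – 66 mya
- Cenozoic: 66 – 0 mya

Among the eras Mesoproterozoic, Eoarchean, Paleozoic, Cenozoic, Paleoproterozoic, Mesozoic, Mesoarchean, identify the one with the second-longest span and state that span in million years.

Mesoproterozoic, 600 million years

Start − end for each: Mesoproterozoic 1600 − 1000 = 600; Eoarchean 4031 − 3600 = 431; Paleozoic 538.8 − 251.902 = 286.898; Cenozoic 66 − 0 = 66; Paleoproterozoic 2500 − 1600 = 900; Mesozoic 251.902 − 66 = 185.902; Mesoarchean 3200 − 2800 = 400.
Ranking these from longest: Paleoproterozoic > Mesoproterozoic > Eoarchean > Mesoarchean > Paleozoic > Mesozoic > Cenozoic.
Position 2 in that ranking is Mesoproterozoic, which lasted 600 Myr.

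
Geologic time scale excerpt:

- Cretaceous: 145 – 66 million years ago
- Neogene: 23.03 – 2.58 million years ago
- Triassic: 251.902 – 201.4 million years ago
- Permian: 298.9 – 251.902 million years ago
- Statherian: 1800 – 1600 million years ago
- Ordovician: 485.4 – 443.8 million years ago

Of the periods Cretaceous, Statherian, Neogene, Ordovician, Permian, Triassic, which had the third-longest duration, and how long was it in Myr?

Durations: Cretaceous 79; Statherian 200; Neogene 20.45; Ordovician 41.6; Permian 46.998; Triassic 50.502 Myr.
Sorted longest-first: Statherian (200), Cretaceous (79), Triassic (50.502), Permian (46.998), Ordovician (41.6), Neogene (20.45).
The third longest is Triassic at 50.502 Myr.

Triassic, 50.502 million years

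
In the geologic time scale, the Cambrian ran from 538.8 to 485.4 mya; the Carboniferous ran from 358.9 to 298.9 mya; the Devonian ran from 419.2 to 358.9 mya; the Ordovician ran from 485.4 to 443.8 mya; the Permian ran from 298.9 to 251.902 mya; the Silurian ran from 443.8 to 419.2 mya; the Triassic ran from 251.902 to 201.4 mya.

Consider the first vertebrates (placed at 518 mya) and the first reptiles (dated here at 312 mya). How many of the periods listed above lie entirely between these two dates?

3

518 Ma sits inside the Cambrian (538.8–485.4) and 312 Ma inside the Carboniferous (358.9–298.9); neither of those is wholly between the two dates.
The listed periods lying completely between them are Ordovician, Silurian, Devonian — 3 in all.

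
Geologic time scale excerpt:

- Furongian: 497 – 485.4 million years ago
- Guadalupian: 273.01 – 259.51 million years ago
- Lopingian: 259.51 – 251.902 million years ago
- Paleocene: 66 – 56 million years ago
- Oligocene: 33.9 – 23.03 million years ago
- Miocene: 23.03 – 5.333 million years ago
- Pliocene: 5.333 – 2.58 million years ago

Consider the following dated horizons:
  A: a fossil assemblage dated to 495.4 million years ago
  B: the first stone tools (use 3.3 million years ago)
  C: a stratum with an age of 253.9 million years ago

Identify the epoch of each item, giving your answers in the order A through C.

A — Furongian; B — Pliocene; C — Lopingian

A: 495.4 Ma lies in 497–485.4 Ma, so Furongian.
B: 3.3 Ma lies in 5.333–2.58 Ma, so Pliocene.
C: 253.9 Ma lies in 259.51–251.902 Ma, so Lopingian.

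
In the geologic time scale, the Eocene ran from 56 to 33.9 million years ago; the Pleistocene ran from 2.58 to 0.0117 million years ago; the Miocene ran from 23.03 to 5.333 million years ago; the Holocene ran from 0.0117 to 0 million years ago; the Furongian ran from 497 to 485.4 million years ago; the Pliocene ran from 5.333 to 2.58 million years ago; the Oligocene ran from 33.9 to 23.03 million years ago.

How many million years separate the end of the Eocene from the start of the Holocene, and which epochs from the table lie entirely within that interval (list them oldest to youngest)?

The Eocene closes at 33.9 Ma and the Holocene opens at 0.0117 Ma, so the interval is 33.9 − 0.0117 = 33.8883 Myr.
An epoch fits inside if it starts at or after 33.9 Ma and ends at or before 0.0117 Ma; oldest first that gives Oligocene, Miocene, Pliocene, Pleistocene.

33.8883 million years; Oligocene, Miocene, Pliocene, Pleistocene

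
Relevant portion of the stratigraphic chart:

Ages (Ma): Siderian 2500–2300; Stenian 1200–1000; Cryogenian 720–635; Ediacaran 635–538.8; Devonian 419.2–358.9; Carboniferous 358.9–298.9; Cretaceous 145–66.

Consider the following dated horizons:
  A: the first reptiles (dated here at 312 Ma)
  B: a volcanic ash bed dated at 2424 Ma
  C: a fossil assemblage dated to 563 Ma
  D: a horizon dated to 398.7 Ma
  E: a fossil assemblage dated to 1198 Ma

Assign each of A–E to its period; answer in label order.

A: 312 Ma lies in 358.9–298.9 Ma, so Carboniferous.
B: 2424 Ma lies in 2500–2300 Ma, so Siderian.
C: 563 Ma lies in 635–538.8 Ma, so Ediacaran.
D: 398.7 Ma lies in 419.2–358.9 Ma, so Devonian.
E: 1198 Ma lies in 1200–1000 Ma, so Stenian.

A — Carboniferous; B — Siderian; C — Ediacaran; D — Devonian; E — Stenian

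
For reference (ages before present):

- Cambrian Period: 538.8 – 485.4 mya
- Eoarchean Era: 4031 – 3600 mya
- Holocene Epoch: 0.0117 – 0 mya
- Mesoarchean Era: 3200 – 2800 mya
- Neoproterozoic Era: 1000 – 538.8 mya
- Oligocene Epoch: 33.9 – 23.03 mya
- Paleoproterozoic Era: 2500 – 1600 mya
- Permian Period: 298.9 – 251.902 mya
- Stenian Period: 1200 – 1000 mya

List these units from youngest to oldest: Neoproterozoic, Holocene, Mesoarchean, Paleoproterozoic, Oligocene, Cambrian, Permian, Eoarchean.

Holocene → Oligocene → Permian → Cambrian → Neoproterozoic → Paleoproterozoic → Mesoarchean → Eoarchean

Sorting by start age (ascending Ma, since larger Ma = older): Holocene start 0.0117, Oligocene start 33.9, Permian start 298.9, Cambrian start 538.8, Neoproterozoic start 1000, Paleoproterozoic start 2500, Mesoarchean start 3200, Eoarchean start 4031.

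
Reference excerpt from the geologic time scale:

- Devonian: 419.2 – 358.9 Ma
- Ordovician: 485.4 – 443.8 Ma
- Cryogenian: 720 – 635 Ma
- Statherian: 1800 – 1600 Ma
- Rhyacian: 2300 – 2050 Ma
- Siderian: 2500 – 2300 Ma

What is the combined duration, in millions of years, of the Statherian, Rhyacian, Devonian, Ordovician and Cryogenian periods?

Duration is start − end for each: (1800 − 1600) + (2300 − 2050) + (419.2 − 358.9) + (485.4 − 443.8) + (720 − 635).
That is 200 + 250 + 60.3 + 41.6 + 85, which totals 636.9 million years.

636.9 million years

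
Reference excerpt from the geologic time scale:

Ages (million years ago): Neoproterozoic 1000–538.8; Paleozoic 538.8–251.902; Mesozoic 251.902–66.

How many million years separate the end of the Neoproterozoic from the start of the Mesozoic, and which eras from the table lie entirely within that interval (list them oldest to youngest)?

The Neoproterozoic closes at 538.8 Ma and the Mesozoic opens at 251.902 Ma, so the interval is 538.8 − 251.902 = 286.898 Myr.
An era fits inside if it starts at or after 538.8 Ma and ends at or before 251.902 Ma; oldest first that gives Paleozoic.

286.898 million years; Paleozoic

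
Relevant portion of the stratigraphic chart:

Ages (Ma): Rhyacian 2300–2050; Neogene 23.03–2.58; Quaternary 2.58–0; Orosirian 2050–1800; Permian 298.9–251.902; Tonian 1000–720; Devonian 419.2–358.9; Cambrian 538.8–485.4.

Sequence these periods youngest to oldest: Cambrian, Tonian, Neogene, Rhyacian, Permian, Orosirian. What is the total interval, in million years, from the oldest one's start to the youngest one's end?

From the excerpt: Cambrian 538.8–485.4; Tonian 1000–720; Neogene 23.03–2.58; Rhyacian 2300–2050; Permian 298.9–251.902; Orosirian 2050–1800 (Ma).
Larger Ma is earlier, so the oldest is Rhyacian and the youngest is Neogene; youngest to oldest: Neogene, Permian, Cambrian, Tonian, Orosirian, Rhyacian.
Oldest start 2300 minus youngest end 2.58 gives 2297.42 Myr overall.

Neogene, Permian, Cambrian, Tonian, Orosirian, Rhyacian; total span 2297.42 Myr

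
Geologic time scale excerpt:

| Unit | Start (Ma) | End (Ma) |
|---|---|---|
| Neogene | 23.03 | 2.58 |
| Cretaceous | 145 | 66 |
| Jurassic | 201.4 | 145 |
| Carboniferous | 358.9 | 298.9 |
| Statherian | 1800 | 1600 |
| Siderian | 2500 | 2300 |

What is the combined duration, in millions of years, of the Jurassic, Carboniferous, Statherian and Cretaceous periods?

Each duration: Jurassic = 56.4; Carboniferous = 60; Statherian = 200; Cretaceous = 79.
Sum: 56.4 + 60 + 200 + 79 = 395.4 Myr.

395.4 million years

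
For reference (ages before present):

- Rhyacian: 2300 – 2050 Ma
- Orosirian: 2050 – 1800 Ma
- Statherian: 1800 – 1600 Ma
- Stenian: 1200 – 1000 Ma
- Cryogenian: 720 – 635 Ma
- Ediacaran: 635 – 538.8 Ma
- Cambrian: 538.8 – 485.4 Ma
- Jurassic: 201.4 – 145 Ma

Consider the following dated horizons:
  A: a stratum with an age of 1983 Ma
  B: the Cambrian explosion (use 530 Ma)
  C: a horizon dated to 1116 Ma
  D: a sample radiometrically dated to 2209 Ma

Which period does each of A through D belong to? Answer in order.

A — Orosirian; B — Cambrian; C — Stenian; D — Rhyacian

Match each age against the start–end ranges in the excerpt: A = 1983 Ma → Orosirian (2050–1800); B = 530 Ma → Cambrian (538.8–485.4); C = 1116 Ma → Stenian (1200–1000); D = 2209 Ma → Rhyacian (2300–2050).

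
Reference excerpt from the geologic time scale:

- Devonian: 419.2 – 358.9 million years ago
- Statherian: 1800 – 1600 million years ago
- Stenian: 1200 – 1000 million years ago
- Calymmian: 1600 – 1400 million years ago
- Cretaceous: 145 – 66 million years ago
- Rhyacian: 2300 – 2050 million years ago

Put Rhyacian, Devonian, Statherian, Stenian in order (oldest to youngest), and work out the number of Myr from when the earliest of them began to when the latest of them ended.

Rhyacian, Statherian, Stenian, Devonian; total span 1941.1 Myr

Start ages (Ma): Rhyacian 2300, Statherian 1800, Stenian 1200, Devonian 419.2.
Ordered oldest to youngest: Rhyacian, Statherian, Stenian, Devonian.
Span = 2300 − 358.9 = 1941.1 Myr.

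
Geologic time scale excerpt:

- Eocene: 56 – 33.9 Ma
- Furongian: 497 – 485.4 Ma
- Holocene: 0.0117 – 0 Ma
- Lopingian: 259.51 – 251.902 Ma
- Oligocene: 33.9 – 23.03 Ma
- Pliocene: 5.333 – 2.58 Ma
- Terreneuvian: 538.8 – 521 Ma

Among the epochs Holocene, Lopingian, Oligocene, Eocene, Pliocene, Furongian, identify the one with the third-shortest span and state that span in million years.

Durations: Holocene 0.0117; Lopingian 7.608; Oligocene 10.87; Eocene 22.1; Pliocene 2.753; Furongian 11.6 Myr.
Sorted shortest-first: Holocene (0.0117), Pliocene (2.753), Lopingian (7.608), Oligocene (10.87), Furongian (11.6), Eocene (22.1).
The third shortest is Lopingian at 7.608 Myr.

Lopingian, 7.608 million years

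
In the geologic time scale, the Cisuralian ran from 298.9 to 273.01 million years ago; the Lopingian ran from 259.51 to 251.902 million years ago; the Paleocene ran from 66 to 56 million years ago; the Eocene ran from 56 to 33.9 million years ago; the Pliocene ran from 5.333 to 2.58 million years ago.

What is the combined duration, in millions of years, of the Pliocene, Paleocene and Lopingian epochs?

20.361 million years

Each duration: Pliocene = 2.753; Paleocene = 10; Lopingian = 7.608.
Sum: 2.753 + 10 + 7.608 = 20.361 Myr.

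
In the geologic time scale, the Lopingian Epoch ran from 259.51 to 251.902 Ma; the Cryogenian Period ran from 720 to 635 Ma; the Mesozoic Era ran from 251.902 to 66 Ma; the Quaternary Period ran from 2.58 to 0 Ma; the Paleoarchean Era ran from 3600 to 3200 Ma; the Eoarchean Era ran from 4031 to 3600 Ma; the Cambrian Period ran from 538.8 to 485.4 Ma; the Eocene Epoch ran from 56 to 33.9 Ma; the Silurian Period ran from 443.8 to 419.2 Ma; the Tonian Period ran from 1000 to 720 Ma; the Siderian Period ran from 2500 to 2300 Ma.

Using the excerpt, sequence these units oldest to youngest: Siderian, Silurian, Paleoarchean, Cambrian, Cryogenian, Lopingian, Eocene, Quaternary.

Paleoarchean, Siderian, Cryogenian, Cambrian, Silurian, Lopingian, Eocene, Quaternary

The oldest of these is Paleoarchean (starts 3600 Ma) and the youngest is Quaternary (ends 0 Ma).
In between, by decreasing start age: Siderian (2500), Cryogenian (720), Cambrian (538.8), Silurian (443.8), Lopingian (259.51), Eocene (56).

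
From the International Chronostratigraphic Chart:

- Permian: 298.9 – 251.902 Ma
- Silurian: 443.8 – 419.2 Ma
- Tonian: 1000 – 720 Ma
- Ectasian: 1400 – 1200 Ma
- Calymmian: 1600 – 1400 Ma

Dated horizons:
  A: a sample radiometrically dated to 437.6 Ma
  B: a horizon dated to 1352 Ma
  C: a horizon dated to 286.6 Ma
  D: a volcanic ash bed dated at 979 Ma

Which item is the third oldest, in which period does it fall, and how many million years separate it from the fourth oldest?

A, in the Silurian; 151 million years to C

Sorted oldest-first by Ma: B (1352), D (979), A (437.6), C (286.6).
The third oldest is A at 437.6 Ma, which lies in 443.8–419.2 Ma: the Silurian.
The fourth oldest is C at 286.6 Ma; separation = |437.6 − 286.6| = 151 Myr.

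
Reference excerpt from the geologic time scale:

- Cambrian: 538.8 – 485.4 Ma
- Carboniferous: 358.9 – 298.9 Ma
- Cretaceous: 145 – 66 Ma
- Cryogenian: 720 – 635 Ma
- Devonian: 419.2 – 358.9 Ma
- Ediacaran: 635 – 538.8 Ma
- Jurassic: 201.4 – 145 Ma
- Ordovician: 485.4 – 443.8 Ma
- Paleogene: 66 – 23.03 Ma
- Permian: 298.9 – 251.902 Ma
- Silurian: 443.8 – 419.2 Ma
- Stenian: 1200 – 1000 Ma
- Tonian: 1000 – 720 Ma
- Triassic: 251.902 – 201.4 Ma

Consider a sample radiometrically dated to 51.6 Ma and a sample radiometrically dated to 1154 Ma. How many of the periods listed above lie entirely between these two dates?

12

The older date is 1154 Ma and the younger is 51.6 Ma.
Periods with start < 1154 and end > 51.6 Ma: Tonian (1000–720), Cryogenian (720–635), Ediacaran (635–538.8), Cambrian (538.8–485.4), Ordovician (485.4–443.8), Silurian (443.8–419.2), Devonian (419.2–358.9), Carboniferous (358.9–298.9), Permian (298.9–251.902), Triassic (251.902–201.4), Jurassic (201.4–145), Cretaceous (145–66).
That is 12 complete periods.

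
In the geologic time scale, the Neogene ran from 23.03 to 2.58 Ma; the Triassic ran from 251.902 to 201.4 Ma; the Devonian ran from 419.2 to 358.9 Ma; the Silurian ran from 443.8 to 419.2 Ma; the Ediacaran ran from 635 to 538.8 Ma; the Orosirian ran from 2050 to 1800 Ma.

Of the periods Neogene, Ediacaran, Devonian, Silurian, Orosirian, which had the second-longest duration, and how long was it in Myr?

Start − end for each: Neogene 23.03 − 2.58 = 20.45; Ediacaran 635 − 538.8 = 96.2; Devonian 419.2 − 358.9 = 60.3; Silurian 443.8 − 419.2 = 24.6; Orosirian 2050 − 1800 = 250.
Ranking these from longest: Orosirian > Ediacaran > Devonian > Silurian > Neogene.
Position 2 in that ranking is Ediacaran, which lasted 96.2 Myr.

Ediacaran, 96.2 million years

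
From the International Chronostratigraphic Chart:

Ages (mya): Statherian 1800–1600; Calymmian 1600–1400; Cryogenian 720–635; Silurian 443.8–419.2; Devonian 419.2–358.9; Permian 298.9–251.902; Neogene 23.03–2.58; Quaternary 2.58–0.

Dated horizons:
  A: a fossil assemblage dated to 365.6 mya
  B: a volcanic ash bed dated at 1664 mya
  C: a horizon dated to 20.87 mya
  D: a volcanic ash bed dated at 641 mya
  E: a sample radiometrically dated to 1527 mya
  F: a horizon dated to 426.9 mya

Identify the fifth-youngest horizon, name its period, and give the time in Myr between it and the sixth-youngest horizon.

E, in the Calymmian; 137 million years to B

Smaller Ma means younger, so youngest first: C 20.87 < A 365.6 < F 426.9 < D 641 < E 1527 < B 1664.
Counting 5 along gives E (1527 Ma); the excerpt puts that inside the Calymmian, 1600–1400 Ma.
Next in line is B (1664 Ma), and 1664 − 1527 = 137 Myr.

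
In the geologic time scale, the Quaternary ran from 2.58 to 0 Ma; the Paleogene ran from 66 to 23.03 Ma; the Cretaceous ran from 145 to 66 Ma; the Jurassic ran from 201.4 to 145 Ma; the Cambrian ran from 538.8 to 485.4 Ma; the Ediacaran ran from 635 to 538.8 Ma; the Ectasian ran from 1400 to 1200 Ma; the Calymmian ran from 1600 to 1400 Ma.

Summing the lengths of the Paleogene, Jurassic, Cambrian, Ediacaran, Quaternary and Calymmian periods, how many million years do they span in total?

Each duration: Paleogene = 42.97; Jurassic = 56.4; Cambrian = 53.4; Ediacaran = 96.2; Quaternary = 2.58; Calymmian = 200.
Sum: 42.97 + 56.4 + 53.4 + 96.2 + 2.58 + 200 = 451.55 Myr.

451.55 million years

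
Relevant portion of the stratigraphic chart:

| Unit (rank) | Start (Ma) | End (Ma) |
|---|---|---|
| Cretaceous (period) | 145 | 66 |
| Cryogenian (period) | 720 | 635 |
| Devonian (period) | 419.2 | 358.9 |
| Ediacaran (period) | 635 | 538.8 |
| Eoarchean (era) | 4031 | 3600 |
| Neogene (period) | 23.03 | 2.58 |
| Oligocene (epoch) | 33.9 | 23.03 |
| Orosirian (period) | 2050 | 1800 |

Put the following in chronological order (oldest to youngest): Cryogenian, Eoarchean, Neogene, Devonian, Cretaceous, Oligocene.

Eoarchean, Cryogenian, Devonian, Cretaceous, Oligocene, Neogene

Sorting by start age (descending Ma, since larger Ma = older): Eoarchean start 4031, Cryogenian start 720, Devonian start 419.2, Cretaceous start 145, Oligocene start 33.9, Neogene start 23.03.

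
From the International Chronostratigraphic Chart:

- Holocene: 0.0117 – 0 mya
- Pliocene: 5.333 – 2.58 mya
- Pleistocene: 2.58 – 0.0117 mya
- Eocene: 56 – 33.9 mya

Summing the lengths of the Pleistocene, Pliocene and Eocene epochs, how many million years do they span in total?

Duration is start − end for each: (2.58 − 0.0117) + (5.333 − 2.58) + (56 − 33.9).
That is 2.5683 + 2.753 + 22.1, which totals 27.4213 million years.

27.4213 million years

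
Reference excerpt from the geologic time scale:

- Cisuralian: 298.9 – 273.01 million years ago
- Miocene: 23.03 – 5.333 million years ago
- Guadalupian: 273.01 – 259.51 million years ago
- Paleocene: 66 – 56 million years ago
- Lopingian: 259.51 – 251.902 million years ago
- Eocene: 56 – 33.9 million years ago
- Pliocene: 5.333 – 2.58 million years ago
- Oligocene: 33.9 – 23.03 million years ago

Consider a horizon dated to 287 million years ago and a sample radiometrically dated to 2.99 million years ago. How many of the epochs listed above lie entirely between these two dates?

6

The older date is 287 Ma and the younger is 2.99 Ma.
Epochs with start < 287 and end > 2.99 Ma: Guadalupian (273.01–259.51), Lopingian (259.51–251.902), Paleocene (66–56), Eocene (56–33.9), Oligocene (33.9–23.03), Miocene (23.03–5.333).
That is 6 complete epochs.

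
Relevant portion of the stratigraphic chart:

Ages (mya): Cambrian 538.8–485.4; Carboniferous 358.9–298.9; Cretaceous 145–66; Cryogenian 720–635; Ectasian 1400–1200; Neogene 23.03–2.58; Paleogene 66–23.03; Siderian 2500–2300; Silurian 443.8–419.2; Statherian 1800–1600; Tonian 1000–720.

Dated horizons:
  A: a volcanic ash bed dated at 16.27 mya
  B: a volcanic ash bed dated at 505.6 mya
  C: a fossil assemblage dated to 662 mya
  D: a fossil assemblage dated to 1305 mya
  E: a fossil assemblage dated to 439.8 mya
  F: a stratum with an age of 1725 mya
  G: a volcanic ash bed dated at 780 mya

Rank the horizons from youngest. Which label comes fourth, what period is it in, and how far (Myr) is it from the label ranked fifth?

Sorted youngest-first by Ma: A (16.27), E (439.8), B (505.6), C (662), G (780), D (1305), F (1725).
The fourth youngest is C at 662 Ma, which lies in 720–635 Ma: the Cryogenian.
The fifth youngest is G at 780 Ma; separation = |662 − 780| = 118 Myr.

C, in the Cryogenian; 118 million years to G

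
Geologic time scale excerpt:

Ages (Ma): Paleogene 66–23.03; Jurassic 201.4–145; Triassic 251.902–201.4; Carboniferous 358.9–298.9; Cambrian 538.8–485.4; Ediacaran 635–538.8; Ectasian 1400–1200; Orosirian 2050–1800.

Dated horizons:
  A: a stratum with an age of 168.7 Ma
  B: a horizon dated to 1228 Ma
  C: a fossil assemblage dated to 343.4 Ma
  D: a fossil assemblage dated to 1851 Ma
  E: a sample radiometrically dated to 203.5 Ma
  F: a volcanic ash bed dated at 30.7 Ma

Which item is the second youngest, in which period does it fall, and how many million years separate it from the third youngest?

A, in the Jurassic; 34.8 million years to E

Sorted youngest-first by Ma: F (30.7), A (168.7), E (203.5), C (343.4), B (1228), D (1851).
The second youngest is A at 168.7 Ma, which lies in 201.4–145 Ma: the Jurassic.
The third youngest is E at 203.5 Ma; separation = |168.7 − 203.5| = 34.8 Myr.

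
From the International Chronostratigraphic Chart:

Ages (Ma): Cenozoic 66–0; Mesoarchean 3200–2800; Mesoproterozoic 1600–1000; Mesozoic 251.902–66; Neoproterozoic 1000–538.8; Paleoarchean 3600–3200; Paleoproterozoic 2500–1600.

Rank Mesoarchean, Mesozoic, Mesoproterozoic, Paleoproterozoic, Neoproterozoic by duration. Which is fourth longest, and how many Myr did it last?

Durations: Mesoarchean 400; Mesozoic 185.902; Mesoproterozoic 600; Paleoproterozoic 900; Neoproterozoic 461.2 Myr.
Sorted longest-first: Paleoproterozoic (900), Mesoproterozoic (600), Neoproterozoic (461.2), Mesoarchean (400), Mesozoic (185.902).
The fourth longest is Mesoarchean at 400 Myr.

Mesoarchean, 400 million years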